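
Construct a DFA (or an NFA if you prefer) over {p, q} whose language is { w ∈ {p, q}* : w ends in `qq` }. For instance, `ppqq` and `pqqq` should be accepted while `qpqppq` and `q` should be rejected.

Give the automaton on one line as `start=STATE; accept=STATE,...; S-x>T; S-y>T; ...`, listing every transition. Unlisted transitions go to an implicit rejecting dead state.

Remember how much of `qq` the current input suffix matches. State S0 means no match yet; S1 means the last symbol is `q`; S2 means the last 2 symbols are `qq`. Only S2 accepts. On a mismatch, fall back to the longest proper suffix that is still a prefix of `qq`.
With 3 states:
        p   q  
>  S0   S0  S1 
   S1   S0  S2 
 * S2   S0  S2 
(> = start, * = accepting)

start=S0; accept=S2; S0-p>S0; S0-q>S1; S1-p>S0; S1-q>S2; S2-p>S0; S2-q>S2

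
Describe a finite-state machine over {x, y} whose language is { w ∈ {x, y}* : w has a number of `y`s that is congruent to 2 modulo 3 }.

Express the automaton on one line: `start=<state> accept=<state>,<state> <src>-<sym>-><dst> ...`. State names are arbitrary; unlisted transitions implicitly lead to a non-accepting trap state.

start=q0 accept=q2 q0-x->q0 q0-y->q1 q1-x->q1 q1-y->q2 q2-x->q2 q2-y->q0

The only thing that matters is how many `y`s have appeared, reduced mod 3. Use one state per residue: q0 for 0, …, q2 for 2. Reading `y` moves to the next residue; anything else stays put. q2 is accepting.
A 3-state machine:
        x   y  
>  q0   q0  q1 
   q1   q1  q2 
 * q2   q2  q0 
(> = start, * = accepting)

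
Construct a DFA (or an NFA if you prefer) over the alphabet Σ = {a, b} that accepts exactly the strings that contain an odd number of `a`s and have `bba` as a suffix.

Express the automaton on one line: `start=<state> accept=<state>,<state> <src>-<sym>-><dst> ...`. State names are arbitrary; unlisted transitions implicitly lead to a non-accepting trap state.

start=s0 accept=s4 s0-a->s1 s0-b->s2 s1-a->s0 s1-b->s1 s2-a->s1 s2-b->s3 s3-a->s4 s3-b->s3 s4-a->s0 s4-b->s1

Handle the two conditions separately and then intersect. One (2 states) tracks the count of `a`s modulo 2; the other (4 states) tracks how much of the suffix `bba` has currently been matched. Each combined state is a pair, one component from each; accept when both components accept. Minimizing collapses redundant product states.
A 5-state machine:
        a   b  
>  s0   s1  s2 
   s1   s0  s1 
   s2   s1  s3 
   s3   s4  s3 
 * s4   s0  s1 
(> = start, * = accepting)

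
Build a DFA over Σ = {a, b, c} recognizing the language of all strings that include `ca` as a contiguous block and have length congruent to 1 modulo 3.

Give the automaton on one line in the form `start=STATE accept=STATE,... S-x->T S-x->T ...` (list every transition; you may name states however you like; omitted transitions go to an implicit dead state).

start=S0 accept=S8 S0-a->S1 S0-b->S1 S0-c->S2 S1-a->S3 S1-b->S3 S1-c->S4 S2-a->S5 S2-b->S3 S2-c->S4 S3-a->S0 S3-b->S0 S3-c->S6 S4-a->S7 S4-b->S0 S4-c->S6 S5-a->S7 S5-b->S7 S5-c->S7 S6-a->S8 S6-b->S1 S6-c->S2 S7-a->S8 S7-b->S8 S7-c->S8 S8-a->S5 S8-b->S5 S8-c->S5

Run two small machines in parallel and take their product. One (3 states) tracks whether and how much of `ca` has been seen; the other (3 states) tracks the input length modulo 3. Each combined state is a pair, one component from each; accept when both components accept.
9 states suffice.
        a   b   c  
>  S0   S1  S1  S2 
   S1   S3  S3  S4 
   S2   S5  S3  S4 
   S3   S0  S0  S6 
   S4   S7  S0  S6 
   S5   S7  S7  S7 
   S6   S8  S1  S2 
   S7   S8  S8  S8 
 * S8   S5  S5  S5 
(> = start, * = accepting)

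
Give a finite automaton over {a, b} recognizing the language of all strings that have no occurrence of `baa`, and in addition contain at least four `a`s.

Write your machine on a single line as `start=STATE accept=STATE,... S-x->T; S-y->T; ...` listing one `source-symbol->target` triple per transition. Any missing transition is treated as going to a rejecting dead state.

Build one automaton per condition and run them in lockstep. The first has 4 states tracking partial matches of the forbidden pattern `baa`; the second has 6 states tracking the count of `a`s, saturating at 5. A product state is a pair (one from each), accepting exactly when both do.
A 21-state machine:
          a    b  
>  q0     q1   q2 
   q1     q3   q4 
   q2     q5   q2 
   q3     q6   q7 
   q4     q8   q4 
   q5     q9   q4 
   q6    q10  q11 
   q7    q12   q7 
   q8    q13   q7 
   q9    q13   q9 
 * q10   q14  q15 
   q11   q16  q11 
   q12   q17  q11 
   q13   q17  q13 
 * q14   q14  q18 
 * q15   q19  q15 
 * q16   q20  q15 
   q17   q20  q17 
 * q18   q19  q18 
 * q19   q20  q18 
   q20   q20  q20 
(> = start, * = accepting)

start=q0; accept=q10,q14,q15,q16,q18,q19; q0-a->q1; q0-b->q2; q1-a->q3; q1-b->q4; q2-a->q5; q2-b->q2; q3-a->q6; q3-b->q7; q4-a->q8; q4-b->q4; q5-a->q9; q5-b->q4; q6-a->q10; q6-b->q11; q7-a->q12; q7-b->q7; q8-a->q13; q8-b->q7; q9-a->q13; q9-b->q9; q10-a->q14; q10-b->q15; q11-a->q16; q11-b->q11; q12-a->q17; q12-b->q11; q13-a->q17; q13-b->q13; q14-a->q14; q14-b->q18; q15-a->q19; q15-b->q15; q16-a->q20; q16-b->q15; q17-a->q20; q17-b->q17; q18-a->q19; q18-b->q18; q19-a->q20; q19-b->q18; q20-a->q20; q20-b->q20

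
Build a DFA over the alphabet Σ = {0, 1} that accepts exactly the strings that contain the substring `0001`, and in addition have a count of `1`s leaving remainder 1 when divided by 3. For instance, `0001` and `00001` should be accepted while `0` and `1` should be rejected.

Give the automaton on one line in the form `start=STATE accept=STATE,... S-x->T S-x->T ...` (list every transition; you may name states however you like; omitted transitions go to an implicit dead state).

start=q0 accept=q9 q0-0->q1 q0-1->q2 q1-0->q3 q1-1->q2 q2-0->q4 q2-1->q5 q3-0->q6 q3-1->q2 q4-0->q7 q4-1->q5 q5-0->q8 q5-1->q0 q6-0->q6 q6-1->q9 q7-0->q10 q7-1->q5 q8-0->q11 q8-1->q0 q9-0->q9 q9-1->q12 q10-0->q10 q10-1->q12 q11-0->q12 q11-1->q0 q12-0->q12 q12-1->q6

Handle the two conditions separately and then intersect. The first has 5 states tracking whether and how much of `0001` has been seen; the second has 3 states tracking the count of `1`s modulo 3. A product state is a pair (one from each), accepting exactly when both do. Minimizing collapses redundant product states.
          0    1  
>  q0     q1   q2 
   q1     q3   q2 
   q2     q4   q5 
   q3     q6   q2 
   q4     q7   q5 
   q5     q8   q0 
   q6     q6   q9 
   q7    q10   q5 
   q8    q11   q0 
 * q9     q9  q12 
   q10   q10  q12 
   q11   q12   q0 
   q12   q12   q6 
(> = start, * = accepting)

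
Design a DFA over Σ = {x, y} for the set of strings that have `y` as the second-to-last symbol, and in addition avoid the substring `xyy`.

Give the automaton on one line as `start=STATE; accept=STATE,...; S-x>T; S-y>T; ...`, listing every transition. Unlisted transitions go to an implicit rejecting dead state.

start=q0; accept=q5,q6; q0-x>q1; q0-y>q2; q1-x>q3; q1-y>q4; q2-x>q5; q2-y>q6; q3-x>q3; q3-y>q4; q4-x>q5; q4-y>q7; q5-x>q3; q5-y>q4; q6-x>q5; q6-y>q6; q7-x>q8; q7-y>q7; q8-x>q9; q8-y>q10; q9-x>q9; q9-y>q10; q10-x>q8; q10-y>q7

Handle the two conditions separately and then intersect. The first has 7 states tracking the last 2 symbols read; the second has 4 states tracking partial matches of the forbidden pattern `xyy`. A product state is a pair (one from each), accepting exactly when both do.
With 11 states:
          x    y  
>  q0     q1   q2 
   q1     q3   q4 
   q2     q5   q6 
   q3     q3   q4 
   q4     q5   q7 
 * q5     q3   q4 
 * q6     q5   q6 
   q7     q8   q7 
   q8     q9  q10 
   q9     q9  q10 
   q10    q8   q7 
(> = start, * = accepting)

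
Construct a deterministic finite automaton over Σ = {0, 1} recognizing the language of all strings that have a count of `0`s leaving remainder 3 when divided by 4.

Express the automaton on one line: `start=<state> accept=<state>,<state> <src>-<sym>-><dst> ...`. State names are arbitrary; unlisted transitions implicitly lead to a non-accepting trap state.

The only thing that matters is how many `0`s have appeared, reduced mod 4. Use one state per residue: S0 for 0, …, S3 for 3. Reading `0` moves to the next residue; anything else stays put. S3 is accepting.
With 4 states:
        0   1  
>  S0   S1  S0 
   S1   S2  S1 
   S2   S3  S2 
 * S3   S0  S3 
(> = start, * = accepting)

start=S0 accept=S3 S0-0->S1 S0-1->S0 S1-0->S2 S1-1->S1 S2-0->S3 S2-1->S2 S3-0->S0 S3-1->S3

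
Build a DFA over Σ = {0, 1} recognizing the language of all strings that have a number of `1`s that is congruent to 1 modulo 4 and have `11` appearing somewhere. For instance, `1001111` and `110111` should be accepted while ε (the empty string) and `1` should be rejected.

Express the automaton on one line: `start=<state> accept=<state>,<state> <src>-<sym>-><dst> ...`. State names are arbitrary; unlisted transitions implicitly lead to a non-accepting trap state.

start=S0 accept=S9 S0-0->S0 S0-1->S1 S1-0->S2 S1-1->S3 S2-0->S2 S2-1->S4 S3-0->S3 S3-1->S5 S4-0->S6 S4-1->S5 S5-0->S5 S5-1->S7 S6-0->S6 S6-1->S8 S7-0->S7 S7-1->S9 S8-0->S10 S8-1->S7 S9-0->S9 S9-1->S3 S10-0->S10 S10-1->S11 S11-0->S0 S11-1->S9

Build one automaton per condition and run them in lockstep. One (4 states) tracks the count of `1`s modulo 4; the other (3 states) tracks whether and how much of `11` has been seen. Each combined state is a pair, one component from each; accept when both components accept.
          0    1  
>  S0     S0   S1 
   S1     S2   S3 
   S2     S2   S4 
   S3     S3   S5 
   S4     S6   S5 
   S5     S5   S7 
   S6     S6   S8 
   S7     S7   S9 
   S8    S10   S7 
 * S9     S9   S3 
   S10   S10  S11 
   S11    S0   S9 
(> = start, * = accepting)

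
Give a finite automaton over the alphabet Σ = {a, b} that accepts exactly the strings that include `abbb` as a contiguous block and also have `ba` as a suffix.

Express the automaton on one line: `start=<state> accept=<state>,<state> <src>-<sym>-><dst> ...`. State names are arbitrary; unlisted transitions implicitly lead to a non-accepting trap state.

start=s0 accept=s7 s0-a->s1 s0-b->s2 s1-a->s1 s1-b->s3 s2-a->s4 s2-b->s2 s3-a->s4 s3-b->s5 s4-a->s1 s4-b->s3 s5-a->s4 s5-b->s6 s6-a->s7 s6-b->s6 s7-a->s8 s7-b->s6 s8-a->s8 s8-b->s6

Handle the two conditions separately and then intersect. The first has 5 states tracking whether and how much of `abbb` has been seen; the second has 3 states tracking how much of the suffix `ba` has currently been matched. A product state is a pair (one from each), accepting exactly when both do.
A 9-state machine:
        a   b  
>  s0   s1  s2 
   s1   s1  s3 
   s2   s4  s2 
   s3   s4  s5 
   s4   s1  s3 
   s5   s4  s6 
   s6   s7  s6 
 * s7   s8  s6 
   s8   s8  s6 
(> = start, * = accepting)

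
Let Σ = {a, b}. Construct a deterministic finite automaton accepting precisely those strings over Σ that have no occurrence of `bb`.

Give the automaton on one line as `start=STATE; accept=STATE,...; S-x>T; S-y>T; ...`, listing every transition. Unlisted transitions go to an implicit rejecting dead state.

This is the complement of 'contains `bb`'. Use the same substring-matching states — q0 through q2 holding how much of `bb` has just been matched — but flip the accepting set: everything except the trap q2 accepts.
A 3-state machine:
        a   b  
>* q0   q0  q1 
 * q1   q0  q2 
   q2   q2  q2 
(> = start, * = accepting)

start=q0; accept=q0,q1; q0-a>q0; q0-b>q1; q1-a>q0; q1-b>q2; q2-a>q2; q2-b>q2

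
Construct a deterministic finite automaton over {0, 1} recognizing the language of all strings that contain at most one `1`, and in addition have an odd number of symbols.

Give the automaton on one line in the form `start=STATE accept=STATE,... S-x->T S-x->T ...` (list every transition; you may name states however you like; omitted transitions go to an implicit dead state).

start=q0 accept=q1,q2 q0-0->q1 q0-1->q2 q1-0->q0 q1-1->q3 q2-0->q3 q2-1->q4 q3-0->q2 q3-1->q5 q4-0->q5 q4-1->q5 q5-0->q4 q5-1->q4

Run two small machines in parallel and take their product. One (3 states) tracks the count of `1`s, saturating at 2; the other (2 states) tracks the input length modulo 2. Each combined state is a pair, one component from each; accept when both components accept.
A 6-state machine:
        0   1  
>  q0   q1  q2 
 * q1   q0  q3 
 * q2   q3  q4 
   q3   q2  q5 
   q4   q5  q5 
   q5   q4  q4 
(> = start, * = accepting)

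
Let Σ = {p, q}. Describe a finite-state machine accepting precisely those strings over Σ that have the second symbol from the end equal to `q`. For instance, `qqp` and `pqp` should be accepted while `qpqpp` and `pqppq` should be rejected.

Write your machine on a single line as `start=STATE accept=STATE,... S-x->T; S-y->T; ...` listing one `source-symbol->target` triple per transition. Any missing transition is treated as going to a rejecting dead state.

start=s0; accept=s5,s6; s0-p->s1; s0-q->s2; s1-p->s3; s1-q->s4; s2-p->s5; s2-q->s6; s3-p->s3; s3-q->s4; s4-p->s5; s4-q->s6; s5-p->s3; s5-q->s4; s6-p->s5; s6-q->s6

A DFA must remember the last 2 symbols (since which symbol is second-to-last isn't known until the input ends). Use one state per possible window of the last ≤2 symbols; accept from those whose window starts with `q`.
With 7 states:
        p   q  
>  s0   s1  s2 
   s1   s3  s4 
   s2   s5  s6 
   s3   s3  s4 
   s4   s5  s6 
 * s5   s3  s4 
 * s6   s5  s6 
(> = start, * = accepting)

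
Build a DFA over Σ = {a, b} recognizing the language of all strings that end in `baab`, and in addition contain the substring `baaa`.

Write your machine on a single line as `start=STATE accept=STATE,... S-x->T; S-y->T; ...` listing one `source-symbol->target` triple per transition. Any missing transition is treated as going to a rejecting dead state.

Handle the two conditions separately and then intersect. The first has 5 states tracking how much of the suffix `baab` has currently been matched; the second has 5 states tracking whether and how much of `baaa` has been seen. A product state is a pair (one from each), accepting exactly when both do. After merging equivalent states the machine shrinks.
        a   b  
>  s0   s0  s1 
   s1   s2  s1 
   s2   s3  s1 
   s3   s4  s1 
   s4   s4  s5 
   s5   s6  s5 
   s6   s7  s5 
   s7   s4  s8 
 * s8   s6  s5 
(> = start, * = accepting)

start=s0; accept=s8; s0-a->s0; s0-b->s1; s1-a->s2; s1-b->s1; s2-a->s3; s2-b->s1; s3-a->s4; s3-b->s1; s4-a->s4; s4-b->s5; s5-a->s6; s5-b->s5; s6-a->s7; s6-b->s5; s7-a->s4; s7-b->s8; s8-a->s6; s8-b->s5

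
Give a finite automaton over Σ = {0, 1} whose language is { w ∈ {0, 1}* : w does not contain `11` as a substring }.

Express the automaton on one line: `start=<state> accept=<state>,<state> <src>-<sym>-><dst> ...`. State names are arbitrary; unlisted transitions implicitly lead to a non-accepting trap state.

start=q0 accept=q0,q1 q0-0->q0 q0-1->q1 q1-0->q0 q1-1->q2 q2-0->q2 q2-1->q2

Track partial matches of the forbidden pattern `11`. State q2 is a dead state reached once `11` has occurred; every other state accepts. q0 means no part of `11` is currently matched.
3 states suffice.
        0   1  
>* q0   q0  q1 
 * q1   q0  q2 
   q2   q2  q2 
(> = start, * = accepting)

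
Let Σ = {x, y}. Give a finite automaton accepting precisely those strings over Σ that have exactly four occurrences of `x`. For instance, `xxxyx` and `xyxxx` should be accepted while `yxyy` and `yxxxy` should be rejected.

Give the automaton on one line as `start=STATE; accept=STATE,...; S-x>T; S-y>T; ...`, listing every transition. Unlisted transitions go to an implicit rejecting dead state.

start=q0; accept=q4; q0-x>q1; q0-y>q0; q1-x>q2; q1-y>q1; q2-x>q3; q2-y>q2; q3-x>q4; q3-y>q3; q4-x>q5; q4-y>q4; q5-x>q5; q5-y>q5

Only the number of `x`s matters, and only up to 5. Make a chain q0 → q1 → q2 → q3 → q4 → q5 advanced by each `x` (with q5 absorbing); every other symbol self-loops. The accepting set is {q4}.
With 6 states:
        x   y  
>  q0   q1  q0 
   q1   q2  q1 
   q2   q3  q2 
   q3   q4  q3 
 * q4   q5  q4 
   q5   q5  q5 
(> = start, * = accepting)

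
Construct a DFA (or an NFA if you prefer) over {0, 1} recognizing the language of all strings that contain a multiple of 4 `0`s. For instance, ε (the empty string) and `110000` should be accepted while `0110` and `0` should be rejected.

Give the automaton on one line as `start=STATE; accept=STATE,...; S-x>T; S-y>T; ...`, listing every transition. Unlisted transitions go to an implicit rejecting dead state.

Keep the running count of `0`s modulo 4: each `0` advances along the cycle q0 → q1 → q2 → q3 → q0 while other symbols loop. Accept at q0.
With 4 states:
        0   1  
>* q0   q1  q0 
   q1   q2  q1 
   q2   q3  q2 
   q3   q0  q3 
(> = start, * = accepting)

start=q0; accept=q0; q0-0>q1; q0-1>q0; q1-0>q2; q1-1>q1; q2-0>q3; q2-1>q2; q3-0>q0; q3-1>q3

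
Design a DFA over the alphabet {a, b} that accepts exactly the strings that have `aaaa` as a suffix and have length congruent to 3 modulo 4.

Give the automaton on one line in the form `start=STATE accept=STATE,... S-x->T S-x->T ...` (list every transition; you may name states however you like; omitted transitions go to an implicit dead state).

Build one automaton per condition and run them in lockstep. The first has 5 states tracking how much of the suffix `aaaa` has currently been matched; the second has 4 states tracking the input length modulo 4. A product state is a pair (one from each), accepting exactly when both do. Minimizing collapses redundant product states.
With 8 states:
        a   b  
>  q0   q1  q1 
   q1   q2  q2 
   q2   q3  q3 
   q3   q4  q0 
   q4   q5  q1 
   q5   q6  q2 
   q6   q7  q3 
 * q7   q4  q0 
(> = start, * = accepting)

start=q0 accept=q7 q0-a->q1 q0-b->q1 q1-a->q2 q1-b->q2 q2-a->q3 q2-b->q3 q3-a->q4 q3-b->q0 q4-a->q5 q4-b->q1 q5-a->q6 q5-b->q2 q6-a->q7 q6-b->q3 q7-a->q4 q7-b->q0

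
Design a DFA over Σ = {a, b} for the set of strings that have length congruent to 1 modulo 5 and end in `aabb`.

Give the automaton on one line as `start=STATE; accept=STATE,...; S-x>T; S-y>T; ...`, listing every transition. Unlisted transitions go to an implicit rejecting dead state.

Run two small machines in parallel and take their product. One (5 states) tracks the input length modulo 5; the other (5 states) tracks how much of the suffix `aabb` has currently been matched. Each combined state is a pair, one component from each; accept when both components accept. Minimizing collapses redundant product states.
        a   b  
>  q0   q1  q1 
   q1   q2  q2 
   q2   q3  q4 
   q3   q5  q6 
   q4   q6  q6 
   q5   q0  q7 
   q6   q0  q0 
   q7   q1  q8 
 * q8   q2  q2 
(> = start, * = accepting)

start=q0; accept=q8; q0-a>q1; q0-b>q1; q1-a>q2; q1-b>q2; q2-a>q3; q2-b>q4; q3-a>q5; q3-b>q6; q4-a>q6; q4-b>q6; q5-a>q0; q5-b>q7; q6-a>q0; q6-b>q0; q7-a>q1; q7-b>q8; q8-a>q2; q8-b>q2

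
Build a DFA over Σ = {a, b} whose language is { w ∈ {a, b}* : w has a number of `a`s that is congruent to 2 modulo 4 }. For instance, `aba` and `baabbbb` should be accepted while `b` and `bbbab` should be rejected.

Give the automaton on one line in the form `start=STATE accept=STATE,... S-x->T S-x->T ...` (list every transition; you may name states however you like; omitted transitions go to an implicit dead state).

start=S0 accept=S2 S0-a->S1 S0-b->S0 S1-a->S2 S1-b->S1 S2-a->S3 S2-b->S2 S3-a->S0 S3-b->S3

The only thing that matters is how many `a`s have appeared, reduced mod 4. Use one state per residue: S0 for 0, …, S3 for 3. Reading `a` moves to the next residue; anything else stays put. S2 is accepting.
A 4-state machine:
        a   b  
>  S0   S1  S0 
   S1   S2  S1 
 * S2   S3  S2 
   S3   S0  S3 
(> = start, * = accepting)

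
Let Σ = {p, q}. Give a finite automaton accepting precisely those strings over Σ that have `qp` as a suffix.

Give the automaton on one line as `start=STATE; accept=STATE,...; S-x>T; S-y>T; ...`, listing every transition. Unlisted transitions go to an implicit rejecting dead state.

start=S0; accept=S2; S0-p>S0; S0-q>S1; S1-p>S2; S1-q>S1; S2-p>S0; S2-q>S1

Remember how much of `qp` the current input suffix matches. State S0 means no match yet; S1 means the last symbol is `q`; S2 means the last 2 symbols are `qp`. Only S2 accepts. On a mismatch, fall back to the longest proper suffix that is still a prefix of `qp`.
3 states suffice.
        p   q  
>  S0   S0  S1 
   S1   S2  S1 
 * S2   S0  S1 
(> = start, * = accepting)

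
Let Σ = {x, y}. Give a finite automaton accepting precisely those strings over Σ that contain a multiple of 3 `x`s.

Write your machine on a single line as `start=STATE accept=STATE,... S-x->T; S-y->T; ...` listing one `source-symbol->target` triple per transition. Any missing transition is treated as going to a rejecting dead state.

Keep the running count of `x`s modulo 3: each `x` advances along the cycle A → B → C → A while other symbols loop. Accept at A.
       x  y 
>* A   B  A 
   B   C  B 
   C   A  C 
(> = start, * = accepting)

start=A; accept=A; A-x->B; A-y->A; B-x->C; B-y->B; C-x->A; C-y->C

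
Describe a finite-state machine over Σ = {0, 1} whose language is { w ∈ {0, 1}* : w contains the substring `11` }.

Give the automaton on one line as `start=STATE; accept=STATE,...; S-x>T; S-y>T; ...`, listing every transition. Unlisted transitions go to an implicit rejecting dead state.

start=q0; accept=q2; q0-0>q0; q0-1>q1; q1-0>q0; q1-1>q2; q2-0>q2; q2-1>q2

Track how much of `11` has been matched so far: state q0 is no progress, q2 is the absorbing accept state reached once `11` has occurred. Intermediate states record partial matches; on a mismatch, fall back to the longest reusable overlap.
With 3 states:
        0   1  
>  q0   q0  q1 
   q1   q0  q2 
 * q2   q2  q2 
(> = start, * = accepting)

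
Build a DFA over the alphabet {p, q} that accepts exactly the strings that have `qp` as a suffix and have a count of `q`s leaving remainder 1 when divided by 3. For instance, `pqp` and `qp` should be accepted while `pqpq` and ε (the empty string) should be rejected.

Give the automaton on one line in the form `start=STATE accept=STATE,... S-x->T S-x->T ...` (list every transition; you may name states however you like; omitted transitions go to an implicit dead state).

Handle the two conditions separately and then intersect. The first has 3 states tracking how much of the suffix `qp` has currently been matched; the second has 3 states tracking the count of `q`s modulo 3. A product state is a pair (one from each), accepting exactly when both do.
        p   q  
>  S0   S0  S1 
   S1   S2  S3 
 * S2   S4  S3 
   S3   S5  S6 
   S4   S4  S3 
   S5   S7  S6 
   S6   S8  S1 
   S7   S7  S6 
   S8   S0  S1 
(> = start, * = accepting)

start=S0 accept=S2 S0-p->S0 S0-q->S1 S1-p->S2 S1-q->S3 S2-p->S4 S2-q->S3 S3-p->S5 S3-q->S6 S4-p->S4 S4-q->S3 S5-p->S7 S5-q->S6 S6-p->S8 S6-q->S1 S7-p->S7 S7-q->S6 S8-p->S0 S8-q->S1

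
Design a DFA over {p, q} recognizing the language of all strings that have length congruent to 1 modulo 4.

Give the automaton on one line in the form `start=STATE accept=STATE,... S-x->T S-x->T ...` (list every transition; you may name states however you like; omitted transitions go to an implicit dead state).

Count input length modulo 4: every symbol advances one step around the cycle s0 → s1 → s2 → s3 → s0. Accept at s1.
        p   q  
>  s0   s1  s1 
 * s1   s2  s2 
   s2   s3  s3 
   s3   s0  s0 
(> = start, * = accepting)

start=s0 accept=s1 s0-p->s1 s0-q->s1 s1-p->s2 s1-q->s2 s2-p->s3 s2-q->s3 s3-p->s0 s3-q->s0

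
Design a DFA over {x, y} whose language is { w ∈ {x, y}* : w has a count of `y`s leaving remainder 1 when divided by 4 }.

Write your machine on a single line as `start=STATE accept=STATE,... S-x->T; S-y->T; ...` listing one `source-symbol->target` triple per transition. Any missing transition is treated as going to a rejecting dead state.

Keep the running count of `y`s modulo 4: each `y` advances along the cycle A → B → C → D → A while other symbols loop. Accept at B.
       x  y 
>  A   A  B 
 * B   B  C 
   C   C  D 
   D   D  A 
(> = start, * = accepting)

start=A; accept=B; A-x->A; A-y->B; B-x->B; B-y->C; C-x->C; C-y->D; D-x->D; D-y->A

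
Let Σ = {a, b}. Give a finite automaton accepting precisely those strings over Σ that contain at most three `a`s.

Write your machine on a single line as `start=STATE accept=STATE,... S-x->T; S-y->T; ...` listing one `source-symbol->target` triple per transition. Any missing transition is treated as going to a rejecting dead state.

start=q0; accept=q0,q1,q2,q3; q0-a->q1; q0-b->q0; q1-a->q2; q1-b->q1; q2-a->q3; q2-b->q2; q3-a->q4; q3-b->q3; q4-a->q4; q4-b->q4

Count `a`s, saturating at 4: states q0 through q3 mean 0 through 3 `a`s seen; q4 means more than 3. Each `a` increments (capped at q4); other symbols loop. Accept from {q0, q1, q2, q3}.
5 states suffice.
        a   b  
>* q0   q1  q0 
 * q1   q2  q1 
 * q2   q3  q2 
 * q3   q4  q3 
   q4   q4  q4 
(> = start, * = accepting)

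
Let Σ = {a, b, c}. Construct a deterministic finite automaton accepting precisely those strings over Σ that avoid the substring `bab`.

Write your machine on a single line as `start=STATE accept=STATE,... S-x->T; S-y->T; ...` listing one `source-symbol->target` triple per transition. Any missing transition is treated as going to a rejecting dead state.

Track partial matches of the forbidden pattern `bab`. State q3 is a dead state reached once `bab` has occurred; every other state accepts. q0 means no part of `bab` is currently matched.
A 4-state machine:
        a   b   c  
>* q0   q0  q1  q0 
 * q1   q2  q1  q0 
 * q2   q0  q3  q0 
   q3   q3  q3  q3 
(> = start, * = accepting)

start=q0; accept=q0,q1,q2; q0-a->q0; q0-b->q1; q0-c->q0; q1-a->q2; q1-b->q1; q1-c->q0; q2-a->q0; q2-b->q3; q2-c->q0; q3-a->q3; q3-b->q3; q3-c->q3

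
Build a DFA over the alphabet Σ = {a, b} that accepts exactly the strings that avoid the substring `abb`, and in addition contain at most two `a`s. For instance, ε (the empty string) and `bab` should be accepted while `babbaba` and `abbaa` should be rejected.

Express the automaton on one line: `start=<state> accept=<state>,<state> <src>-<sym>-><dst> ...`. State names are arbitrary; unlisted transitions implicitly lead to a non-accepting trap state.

start=q0 accept=q0,q1,q2,q3,q5 q0-a->q1 q0-b->q0 q1-a->q2 q1-b->q3 q2-a->q4 q2-b->q5 q3-a->q2 q3-b->q6 q4-a->q4 q4-b->q7 q5-a->q4 q5-b->q8 q6-a->q8 q6-b->q6 q7-a->q4 q7-b->q9 q8-a->q9 q8-b->q8 q9-a->q9 q9-b->q9

Run two small machines in parallel and take their product. The first has 4 states tracking partial matches of the forbidden pattern `abb`; the second has 4 states tracking the count of `a`s, saturating at 3. A product state is a pair (one from each), accepting exactly when both do.
        a   b  
>* q0   q1  q0 
 * q1   q2  q3 
 * q2   q4  q5 
 * q3   q2  q6 
   q4   q4  q7 
 * q5   q4  q8 
   q6   q8  q6 
   q7   q4  q9 
   q8   q9  q8 
   q9   q9  q9 
(> = start, * = accepting)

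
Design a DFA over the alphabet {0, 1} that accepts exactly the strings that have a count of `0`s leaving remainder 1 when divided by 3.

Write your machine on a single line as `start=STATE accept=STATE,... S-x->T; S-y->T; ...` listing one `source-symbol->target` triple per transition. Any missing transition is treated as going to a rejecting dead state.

start=s0; accept=s1; s0-0->s1; s0-1->s0; s1-0->s2; s1-1->s1; s2-0->s0; s2-1->s2

The only thing that matters is how many `0`s have appeared, reduced mod 3. Use one state per residue: s0 for 0, …, s2 for 2. Reading `0` moves to the next residue; anything else stays put. s1 is accepting.
        0   1  
>  s0   s1  s0 
 * s1   s2  s1 
   s2   s0  s2 
(> = start, * = accepting)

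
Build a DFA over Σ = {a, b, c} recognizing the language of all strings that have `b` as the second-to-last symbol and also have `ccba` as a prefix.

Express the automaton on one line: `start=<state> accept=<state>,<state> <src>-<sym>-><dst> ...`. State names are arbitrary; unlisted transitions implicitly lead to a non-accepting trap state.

Run two small machines in parallel and take their product. One (13 states) tracks the last 2 symbols read; the other (6 states) tracks whether the input so far still matches the prefix `ccba`. Each combined state is a pair, one component from each; accept when both components accept. Equivalent product states are then merged.
A 9-state machine:
        a   b   c  
>  q0   q1  q1  q2 
   q1   q1  q1  q1 
   q2   q1  q1  q3 
   q3   q1  q4  q1 
   q4   q5  q1  q1 
 * q5   q6  q7  q6 
   q6   q6  q7  q6 
   q7   q5  q8  q5 
 * q8   q5  q8  q5 
(> = start, * = accepting)

start=q0 accept=q5,q8 q0-a->q1 q0-b->q1 q0-c->q2 q1-a->q1 q1-b->q1 q1-c->q1 q2-a->q1 q2-b->q1 q2-c->q3 q3-a->q1 q3-b->q4 q3-c->q1 q4-a->q5 q4-b->q1 q4-c->q1 q5-a->q6 q5-b->q7 q5-c->q6 q6-a->q6 q6-b->q7 q6-c->q6 q7-a->q5 q7-b->q8 q7-c->q5 q8-a->q5 q8-b->q8 q8-c->q5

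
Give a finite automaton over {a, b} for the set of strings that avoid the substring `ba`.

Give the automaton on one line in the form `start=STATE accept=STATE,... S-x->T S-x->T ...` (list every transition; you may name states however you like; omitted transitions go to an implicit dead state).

start=q0 accept=q0,q1 q0-a->q0 q0-b->q1 q1-a->q2 q1-b->q1 q2-a->q2 q2-b->q2

Track partial matches of the forbidden pattern `ba`. State q2 is a dead state reached once `ba` has occurred; every other state accepts. q0 means no part of `ba` is currently matched.
        a   b  
>* q0   q0  q1 
 * q1   q2  q1 
   q2   q2  q2 
(> = start, * = accepting)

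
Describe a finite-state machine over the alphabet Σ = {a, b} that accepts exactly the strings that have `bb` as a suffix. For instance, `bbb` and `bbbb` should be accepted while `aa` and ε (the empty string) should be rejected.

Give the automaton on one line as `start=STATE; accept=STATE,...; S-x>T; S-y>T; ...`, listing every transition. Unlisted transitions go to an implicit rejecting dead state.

Let each state record the length of the longest suffix of the input read so far that is also a prefix of `bb`. S1 means the last symbol is `b`; S2 means the last 2 symbols are `bb`. Accept only at S2, where the string currently ends in `bb`.
A 3-state machine:
        a   b  
>  S0   S0  S1 
   S1   S0  S2 
 * S2   S0  S2 
(> = start, * = accepting)

start=S0; accept=S2; S0-a>S0; S0-b>S1; S1-a>S0; S1-b>S2; S2-a>S0; S2-b>S2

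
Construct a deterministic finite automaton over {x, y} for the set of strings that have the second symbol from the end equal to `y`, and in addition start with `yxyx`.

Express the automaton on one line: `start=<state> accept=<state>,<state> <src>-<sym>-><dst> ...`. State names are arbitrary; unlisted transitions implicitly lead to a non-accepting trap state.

Handle the two conditions separately and then intersect. The first has 7 states tracking the last 2 symbols read; the second has 6 states tracking whether the input so far still matches the prefix `yxyx`. A product state is a pair (one from each), accepting exactly when both do. Equivalent product states are then merged.
9 states suffice.
        x   y  
>  S0   S1  S2 
   S1   S1  S1 
   S2   S3  S1 
   S3   S1  S4 
   S4   S5  S1 
 * S5   S6  S7 
   S6   S6  S7 
   S7   S5  S8 
 * S8   S5  S8 
(> = start, * = accepting)

start=S0 accept=S5,S8 S0-x->S1 S0-y->S2 S1-x->S1 S1-y->S1 S2-x->S3 S2-y->S1 S3-x->S1 S3-y->S4 S4-x->S5 S4-y->S1 S5-x->S6 S5-y->S7 S6-x->S6 S6-y->S7 S7-x->S5 S7-y->S8 S8-x->S5 S8-y->S8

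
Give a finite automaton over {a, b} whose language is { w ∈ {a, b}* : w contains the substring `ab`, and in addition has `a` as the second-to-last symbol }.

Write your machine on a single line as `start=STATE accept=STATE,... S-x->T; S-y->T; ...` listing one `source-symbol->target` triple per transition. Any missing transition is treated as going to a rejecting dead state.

Run two small machines in parallel and take their product. One (3 states) tracks whether and how much of `ab` has been seen; the other (7 states) tracks the last 2 symbols read. Each combined state is a pair, one component from each; accept when both components accept. Equivalent product states are then merged.
With 6 states:
        a   b  
>  s0   s1  s0 
   s1   s1  s2 
 * s2   s3  s4 
   s3   s5  s2 
   s4   s3  s4 
 * s5   s5  s2 
(> = start, * = accepting)

start=s0; accept=s2,s5; s0-a->s1; s0-b->s0; s1-a->s1; s1-b->s2; s2-a->s3; s2-b->s4; s3-a->s5; s3-b->s2; s4-a->s3; s4-b->s4; s5-a->s5; s5-b->s2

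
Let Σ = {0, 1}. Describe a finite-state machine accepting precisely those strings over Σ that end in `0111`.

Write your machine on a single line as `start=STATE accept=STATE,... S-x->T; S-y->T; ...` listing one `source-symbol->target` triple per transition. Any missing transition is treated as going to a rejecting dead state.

start=S0; accept=S4; S0-0->S1; S0-1->S0; S1-0->S1; S1-1->S2; S2-0->S1; S2-1->S3; S3-0->S1; S3-1->S4; S4-0->S1; S4-1->S0

Remember how much of `0111` the current input suffix matches. State S0 means no match yet; S1 means the last symbol is `0`; S2 means the last 2 symbols are `01`; S3 means the last 3 symbols are `011`; S4 means the last 4 symbols are `0111`. Only S4 accepts. On a mismatch, fall back to the longest proper suffix that is still a prefix of `0111`.
5 states suffice.
        0   1  
>  S0   S1  S0 
   S1   S1  S2 
   S2   S1  S3 
   S3   S1  S4 
 * S4   S1  S0 
(> = start, * = accepting)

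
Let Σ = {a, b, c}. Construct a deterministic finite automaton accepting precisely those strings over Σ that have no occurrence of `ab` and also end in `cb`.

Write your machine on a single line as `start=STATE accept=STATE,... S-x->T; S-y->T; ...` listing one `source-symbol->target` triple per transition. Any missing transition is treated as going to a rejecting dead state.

Build one automaton per condition and run them in lockstep. One (3 states) tracks partial matches of the forbidden pattern `ab`; the other (3 states) tracks how much of the suffix `cb` has currently been matched. Each combined state is a pair, one component from each; accept when both components accept.
7 states suffice.
        a   b   c  
>  q0   q1  q0  q2 
   q1   q1  q3  q2 
   q2   q1  q4  q2 
   q3   q3  q3  q5 
 * q4   q1  q0  q2 
   q5   q3  q6  q5 
   q6   q3  q3  q5 
(> = start, * = accepting)

start=q0; accept=q4; q0-a->q1; q0-b->q0; q0-c->q2; q1-a->q1; q1-b->q3; q1-c->q2; q2-a->q1; q2-b->q4; q2-c->q2; q3-a->q3; q3-b->q3; q3-c->q5; q4-a->q1; q4-b->q0; q4-c->q2; q5-a->q3; q5-b->q6; q5-c->q5; q6-a->q3; q6-b->q3; q6-c->q5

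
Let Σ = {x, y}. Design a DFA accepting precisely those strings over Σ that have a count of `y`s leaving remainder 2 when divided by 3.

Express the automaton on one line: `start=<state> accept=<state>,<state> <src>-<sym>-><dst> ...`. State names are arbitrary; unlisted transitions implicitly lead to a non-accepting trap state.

start=q0 accept=q2 q0-x->q0 q0-y->q1 q1-x->q1 q1-y->q2 q2-x->q2 q2-y->q0

Keep the running count of `y`s modulo 3: each `y` advances along the cycle q0 → q1 → q2 → q0 while other symbols loop. Accept at q2.
        x   y  
>  q0   q0  q1 
   q1   q1  q2 
 * q2   q2  q0 
(> = start, * = accepting)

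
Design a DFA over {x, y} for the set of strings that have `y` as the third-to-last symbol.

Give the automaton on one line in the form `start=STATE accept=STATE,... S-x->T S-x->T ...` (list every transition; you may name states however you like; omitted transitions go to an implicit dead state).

start=q0 accept=q11,q12,q13,q14 q0-x->q1 q0-y->q2 q1-x->q3 q1-y->q4 q2-x->q5 q2-y->q6 q3-x->q7 q3-y->q8 q4-x->q9 q4-y->q10 q5-x->q11 q5-y->q12 q6-x->q13 q6-y->q14 q7-x->q7 q7-y->q8 q8-x->q9 q8-y->q10 q9-x->q11 q9-y->q12 q10-x->q13 q10-y->q14 q11-x->q7 q11-y->q8 q12-x->q9 q12-y->q10 q13-x->q11 q13-y->q12 q14-x->q13 q14-y->q14

Because acceptance depends on a position counted from the end, the machine has to buffer the most recent 3 symbols. Make each state the string of the last up-to-3 symbols read; on input `x` shift the window left and append `x`. Accept when the buffered window has length 3 and begins with `y`.
A 15-state machine:
          x    y  
>  q0     q1   q2 
   q1     q3   q4 
   q2     q5   q6 
   q3     q7   q8 
   q4     q9  q10 
   q5    q11  q12 
   q6    q13  q14 
   q7     q7   q8 
   q8     q9  q10 
   q9    q11  q12 
   q10   q13  q14 
 * q11    q7   q8 
 * q12    q9  q10 
 * q13   q11  q12 
 * q14   q13  q14 
(> = start, * = accepting)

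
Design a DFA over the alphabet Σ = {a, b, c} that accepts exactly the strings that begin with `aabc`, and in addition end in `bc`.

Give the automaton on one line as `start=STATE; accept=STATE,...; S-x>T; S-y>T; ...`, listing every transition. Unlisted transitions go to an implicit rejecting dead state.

Handle the two conditions separately and then intersect. One (6 states) tracks whether the input so far still matches the prefix `aabc`; the other (3 states) tracks how much of the suffix `bc` has currently been matched. Each combined state is a pair, one component from each; accept when both components accept. After merging equivalent states the machine shrinks.
An 8-state machine:
        a   b   c  
>  q0   q1  q2  q2 
   q1   q3  q2  q2 
   q2   q2  q2  q2 
   q3   q2  q4  q2 
   q4   q2  q2  q5 
 * q5   q6  q7  q6 
   q6   q6  q7  q6 
   q7   q6  q7  q5 
(> = start, * = accepting)

start=q0; accept=q5; q0-a>q1; q0-b>q2; q0-c>q2; q1-a>q3; q1-b>q2; q1-c>q2; q2-a>q2; q2-b>q2; q2-c>q2; q3-a>q2; q3-b>q4; q3-c>q2; q4-a>q2; q4-b>q2; q4-c>q5; q5-a>q6; q5-b>q7; q5-c>q6; q6-a>q6; q6-b>q7; q6-c>q6; q7-a>q6; q7-b>q7; q7-c>q5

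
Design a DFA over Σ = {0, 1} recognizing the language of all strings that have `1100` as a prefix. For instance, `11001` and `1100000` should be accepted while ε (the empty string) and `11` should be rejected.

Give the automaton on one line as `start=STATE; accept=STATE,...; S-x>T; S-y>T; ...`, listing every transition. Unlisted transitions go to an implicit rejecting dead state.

start=q0; accept=q4; q0-0>q5; q0-1>q1; q1-0>q5; q1-1>q2; q2-0>q3; q2-1>q5; q3-0>q4; q3-1>q5; q4-0>q4; q4-1>q4; q5-0>q5; q5-1>q5

Check the first 4 symbols one by one: q0 through q3 record how many have matched `1100` so far; any wrong symbol goes to the dead state q5. After all 4 match we enter the accepting sink q4.
        0   1  
>  q0   q5  q1 
   q1   q5  q2 
   q2   q3  q5 
   q3   q4  q5 
 * q4   q4  q4 
   q5   q5  q5 
(> = start, * = accepting)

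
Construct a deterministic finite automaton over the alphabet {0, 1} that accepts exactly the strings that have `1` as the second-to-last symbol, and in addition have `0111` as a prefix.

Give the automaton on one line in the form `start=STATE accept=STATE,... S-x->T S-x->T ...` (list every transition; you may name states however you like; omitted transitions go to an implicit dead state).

Build one automaton per condition and run them in lockstep. The first has 7 states tracking the last 2 symbols read; the second has 6 states tracking whether the input so far still matches the prefix `0111`. A product state is a pair (one from each), accepting exactly when both do.
With 13 states:
          0    1  
>  s0     s1   s2 
   s1     s3   s4 
   s2     s5   s6 
   s3     s3   s7 
   s4     s5   s8 
   s5     s3   s7 
   s6     s5   s6 
   s7     s5   s6 
   s8     s5   s9 
 * s9    s10   s9 
 * s10   s11  s12 
   s11   s11  s12 
   s12   s10   s9 
(> = start, * = accepting)

start=s0 accept=s9,s10 s0-0->s1 s0-1->s2 s1-0->s3 s1-1->s4 s2-0->s5 s2-1->s6 s3-0->s3 s3-1->s7 s4-0->s5 s4-1->s8 s5-0->s3 s5-1->s7 s6-0->s5 s6-1->s6 s7-0->s5 s7-1->s6 s8-0->s5 s8-1->s9 s9-0->s10 s9-1->s9 s10-0->s11 s10-1->s12 s11-0->s11 s11-1->s12 s12-0->s10 s12-1->s9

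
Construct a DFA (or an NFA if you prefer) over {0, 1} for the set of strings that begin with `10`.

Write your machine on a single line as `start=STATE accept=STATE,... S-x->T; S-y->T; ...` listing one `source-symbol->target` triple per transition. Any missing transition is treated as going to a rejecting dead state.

Walk along `10` while the input agrees: from q0 take `1` to q1, and so on. Any deviation drops to the rejecting sink q3. Once q2 is reached the prefix is confirmed and every continuation is accepted.
        0   1  
>  q0   q3  q1 
   q1   q2  q3 
 * q2   q2  q2 
   q3   q3  q3 
(> = start, * = accepting)

start=q0; accept=q2; q0-0->q3; q0-1->q1; q1-0->q2; q1-1->q3; q2-0->q2; q2-1->q2; q3-0->q3; q3-1->q3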